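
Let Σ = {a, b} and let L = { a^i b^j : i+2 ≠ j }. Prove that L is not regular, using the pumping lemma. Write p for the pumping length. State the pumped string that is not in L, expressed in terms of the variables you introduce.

Suppose for contradiction that L is regular, and let p be the pumping length.
Choose w = a^p b^{p+p!+2}. Since p ≠ (p+p!+2)-2 = p+p!, w ∈ L; and |w| ≥ p.
Write w = xyz as guaranteed by the lemma, with |xy| ≤ p and y is nonempty.
Because |xy| ≤ p and w begins with p copies of a, we have y = a^k with 1 ≤ k ≤ p.
Since 1 ≤ k ≤ p, k divides p!; set t = 1 + p!/k. Then xy^t z has p + (p!/k)·k = p + p! copies of a. Now the a-count is p+p! and (b-count)-2 = (p+p!+2)-2 = p+p!, so i+2 ≠ j fails. So xy^t z = a^{p+p!} b^{p+p!+2} ∉ L.
Contradiction. Therefore L is not regular.

a^{p+p!} b^{p+p!+2}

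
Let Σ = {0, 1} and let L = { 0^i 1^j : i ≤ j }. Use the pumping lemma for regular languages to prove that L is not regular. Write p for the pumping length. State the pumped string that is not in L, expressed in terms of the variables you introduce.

Suppose for contradiction that L is regular, and let p be the pumping length.
Choose w = 0^p 1^p ∈ L, with |w| = 2p ≥ p.
The pumping lemma gives a decomposition w = xyz where |xy| ≤ p and y is nonempty.
The first p characters of w are 0's, so xy (and hence y) consists only of 0's. Write y = 0^k, 1 ≤ k ≤ p.
Consider xy^2z = 0^{p+k} 1^p. Since k ≥ 1, the 0-count p+k exceeds the 1-count p, so i ≤ j fails; thus xy^2z ∉ L.
This contradicts the pumping lemma, so L is not regular.

0^{p+k} 1^p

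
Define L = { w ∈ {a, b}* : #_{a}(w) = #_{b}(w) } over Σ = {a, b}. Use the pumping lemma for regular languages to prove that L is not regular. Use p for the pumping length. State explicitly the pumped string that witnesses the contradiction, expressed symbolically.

a^{p+k} b^p

Toward a contradiction, assume L is regular with pumping length p.
Choose w = a^p b^p ∈ L with |w| = 2p ≥ p.
Write w = xyz as guaranteed by the lemma, with |xy| ≤ p and |y| ≥ 1.
Since the first p symbols of w are all a's and |xy| ≤ p, y lies entirely in the leading a-block: y = a^k for some k with 1 ≤ k ≤ p.
Pump with i = 2: xy^2z = a^{p+k} b^p has p+k occurrences of a but only p of b. Since k ≥ 1 the counts differ, so xy^2z ∉ L.
This contradicts the pumping lemma, so L is not regular.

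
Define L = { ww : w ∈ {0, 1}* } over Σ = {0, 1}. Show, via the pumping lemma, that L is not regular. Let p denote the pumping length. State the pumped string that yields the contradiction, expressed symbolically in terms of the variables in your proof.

Toward a contradiction, assume L is regular with pumping length p.
Take w = 0^p 1^p 0^p 1^p = uu where u = 0^p1^p; then w ∈ L and |w| = 4p ≥ p.
Write w = xyz as guaranteed by the lemma, with |xy| ≤ p and |y| ≥ 1.
The first p characters of w are 0's, so xy (and hence y) consists only of 0's. Write y = 0^k, 1 ≤ k ≤ p.
Pump with i = 2: xy^2z = 0^{p+k} 1^p 0^p 1^p, of length 4p+k. Suppose this equals vv. The string starts with 0 and ends with 1, so v does too; thus the boundary between the two copies of v is a 1→0 transition. There is exactly one such transition, at position 2p+k, so |v| = 2p+k and |vv| = 4p+2k ≠ 4p+k since k ≥ 1. So xy^2z ∉ L.
This is a contradiction; hence L is not regular.

0^{p+k} 1^p 0^p 1^p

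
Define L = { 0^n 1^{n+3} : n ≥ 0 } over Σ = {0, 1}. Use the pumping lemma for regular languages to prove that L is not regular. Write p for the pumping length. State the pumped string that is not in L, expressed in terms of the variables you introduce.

Toward a contradiction, assume L is regular with pumping length p.
Let w = 0^p 1^{p+3} ∈ L; note |w| = 2p+3 ≥ p.
The pumping lemma gives a decomposition w = xyz where |xy| ≤ p and y is nonempty.
Since the first p symbols of w are all 0's and |xy| ≤ p, y lies entirely in the leading 0-block: y = 0^k for some k with 1 ≤ k ≤ p.
Pump with i = 2: xy^2z = 0^{p+k} 1^{p+3}. For this to lie in L we would need p+3 = (p+k)+3, which forces k = 0. But k ≥ 1, so xy^2z ∉ L.
This contradicts the pumping lemma, so L is not regular.

0^{p+k} 1^{p+3}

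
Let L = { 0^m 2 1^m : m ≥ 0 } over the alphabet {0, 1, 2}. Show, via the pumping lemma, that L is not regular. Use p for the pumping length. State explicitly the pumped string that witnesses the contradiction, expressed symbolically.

0^{p+k} 2 1^p

Assume L is regular; let p be its pumping constant.
Take w = 0^p 2 1^p ∈ L with |w| = 2p+1 ≥ p.
Write w = xyz as guaranteed by the lemma, with |xy| ≤ p and |y| ≥ 1.
Because |xy| ≤ p and w begins with p copies of 0, we have y = 0^k with 1 ≤ k ≤ p.
Pump with i = 2: xy^2z = 0^{p+k} 2 1^p, which would require p+k = p. But k ≥ 1, so xy^2z ∉ L.
Contradiction. Therefore L is not regular.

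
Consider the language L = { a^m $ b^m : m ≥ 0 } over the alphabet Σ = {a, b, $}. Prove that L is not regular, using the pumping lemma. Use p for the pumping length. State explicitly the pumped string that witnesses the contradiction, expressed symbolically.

a^{p+k} $ b^p

Assume L is regular. Let p be the pumping length given by the pumping lemma.
Take w = a^p $ b^p ∈ L with |w| = 2p+1 ≥ p.
Write w = xyz as guaranteed by the lemma, with |xy| ≤ p and y is nonempty.
Since the first p symbols of w are all a's and |xy| ≤ p, y lies entirely in the leading a-block: y = a^k for some k with 1 ≤ k ≤ p.
Pump with i = 2: xy^2z = a^{p+k} $ b^p, which would require p+k = p. But k ≥ 1, so xy^2z ∉ L.
This is a contradiction; hence L is not regular.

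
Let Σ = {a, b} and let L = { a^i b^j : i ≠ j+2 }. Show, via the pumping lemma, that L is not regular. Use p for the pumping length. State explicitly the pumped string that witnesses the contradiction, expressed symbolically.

Suppose for contradiction that L is regular, and let p be the pumping length.
Choose w = a^p b^{p+p!-2}. Since p ≠ (p+p!-2)+2 = p+p!, w ∈ L; and |w| ≥ p.
The pumping lemma gives a decomposition w = xyz where |xy| ≤ p and y is nonempty.
The first p characters of w are a's, so xy (and hence y) consists only of a's. Write y = a^k, 1 ≤ k ≤ p.
Since 1 ≤ k ≤ p, k divides p!; set t = 1 + p!/k. Then xy^t z has p + (p!/k)·k = p + p! copies of a. Now the a-count is p+p! and (b-count)+2 = (p+p!-2)+2 = p+p!, so i ≠ j+2 fails. So xy^t z = a^{p+p!} b^{p+p!-2} ∉ L.
This contradicts the pumping lemma, so L is not regular.

a^{p+p!} b^{p+p!-2}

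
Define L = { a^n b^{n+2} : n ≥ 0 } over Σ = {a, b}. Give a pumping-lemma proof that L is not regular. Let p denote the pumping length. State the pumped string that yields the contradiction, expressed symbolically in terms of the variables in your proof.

Toward a contradiction, assume L is regular with pumping length p.
Take w = a^p b^{p+2}. Then w ∈ L and |w| = 2p+2 ≥ p.
The pumping lemma gives a decomposition w = xyz where |xy| ≤ p and |y| ≥ 1.
Since the first p symbols of w are all a's and |xy| ≤ p, y lies entirely in the leading a-block: y = a^k for some k with 1 ≤ k ≤ p.
Pump with i = 2: xy^2z = a^{p+k} b^{p+2}. For this to lie in L we would need p+2 = (p+k)+2, which forces k = 0. But k ≥ 1, so xy^2z ∉ L.
This contradicts the pumping lemma, so L is not regular.

a^{p+k} b^{p+2}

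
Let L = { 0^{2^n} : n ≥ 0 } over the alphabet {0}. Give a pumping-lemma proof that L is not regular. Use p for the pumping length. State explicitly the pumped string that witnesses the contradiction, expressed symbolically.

0^{2^p+k}

Toward a contradiction, assume L is regular with pumping length p.
Take w = 0^{2^p} ∈ L with |w| = 2^p ≥ p.
Write w = xyz as guaranteed by the lemma, with |xy| ≤ p and |y| > 0.
Then y = 0^k for some k with 1 ≤ k ≤ p.
Pump with i = 2: xy^2z = 0^{2^p+k}. Since 1 ≤ k ≤ p < 2^p, we have 2^p < 2^p+k < 2^{p+1}, so 2^p+k is not a power of 2. So xy^2z ∉ L.
This is a contradiction; hence L is not regular.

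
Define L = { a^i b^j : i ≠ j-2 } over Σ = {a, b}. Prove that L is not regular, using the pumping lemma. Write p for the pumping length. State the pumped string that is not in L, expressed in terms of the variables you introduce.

Assume L is regular; let p be its pumping constant.
Choose w = a^p b^{p+p!+2}. Since p ≠ (p+p!+2)-2 = p+p!, w ∈ L; and |w| ≥ p.
Write w = xyz as guaranteed by the lemma, with |xy| ≤ p and y is nonempty.
Because |xy| ≤ p and w begins with p copies of a, we have y = a^k with 1 ≤ k ≤ p.
Since 1 ≤ k ≤ p, k divides p!; set t = 1 + p!/k. Then xy^t z has p + (p!/k)·k = p + p! copies of a. Now the a-count is p+p! and (b-count)-2 = (p+p!+2)-2 = p+p!, so i ≠ j-2 fails. So xy^t z = a^{p+p!} b^{p+p!+2} ∉ L.
This contradicts the pumping lemma, so L is not regular.

a^{p+p!} b^{p+p!+2}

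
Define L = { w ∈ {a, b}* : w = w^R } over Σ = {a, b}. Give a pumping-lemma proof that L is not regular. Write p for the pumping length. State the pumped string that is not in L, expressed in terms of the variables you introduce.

a^{p+k} b a^p

Suppose for contradiction that L is regular, and let p be the pumping length.
Take w = a^p b a^p, a palindrome of length 2p+1 ≥ p.
The pumping lemma gives a decomposition w = xyz where |xy| ≤ p and |y| ≥ 1.
Since the first p symbols of w are all a's and |xy| ≤ p, y lies entirely in the leading a-block: y = a^k for some k with 1 ≤ k ≤ p.
Pump with i = 2: xy^2z = a^{p+k} b a^p. Its reverse is a^p b a^{p+k}, which differs from xy^2z since k ≥ 1. So xy^2z is not a palindrome and xy^2z ∉ L.
This is a contradiction; hence L is not regular.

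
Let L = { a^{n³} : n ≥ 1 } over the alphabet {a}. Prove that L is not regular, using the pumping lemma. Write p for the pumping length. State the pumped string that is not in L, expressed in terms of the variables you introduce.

a^{p³+k}

Assume L is regular; let p be its pumping constant.
Take w = a^{p³} ∈ L with |w| = p³ ≥ p.
The pumping lemma gives a decomposition w = xyz where |xy| ≤ p and y is nonempty.
Then y = a^k for some k with 1 ≤ k ≤ p.
Pump with i = 2: xy^2z = a^{p³+k}. Since 1 ≤ k ≤ p, p³ < p³+k ≤ p³+p < p³+3p²+3p+1 = (p+1)³, so p³+k is not a perfect cube. So xy^2z ∉ L.
This contradicts the pumping lemma, so L is not regular.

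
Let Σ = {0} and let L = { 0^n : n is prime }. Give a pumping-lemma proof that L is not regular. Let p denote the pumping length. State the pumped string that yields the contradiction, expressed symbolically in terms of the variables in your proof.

0^{q(1+k)}

Suppose for contradiction that L is regular, and let p be the pumping length.
Let q be a prime with q ≥ p+2 (infinitely many primes exist), and take w = 0^q ∈ L with |w| = q ≥ p.
By the pumping lemma, w = xyz with |xy| ≤ p and |y| > 0.
Then y = 0^k for some k with 1 ≤ k ≤ p.
Since 1 ≤ k ≤ p, |xz| = q-k. Pump with i = q+1: |xy^{q+1}z| = (q-k)+(q+1)k = q+qk = q(1+k), which is composite (both factors ≥ 2). So xy^{q+1}z = 0^{q(1+k)} ∉ L.
This is a contradiction; hence L is not regular.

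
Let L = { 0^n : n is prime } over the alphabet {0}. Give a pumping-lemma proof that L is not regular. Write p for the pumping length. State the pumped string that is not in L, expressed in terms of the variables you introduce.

Assume L is regular; let p be its pumping constant.
Let q be a prime with q ≥ p+2 (infinitely many primes exist), and take w = 0^q ∈ L with |w| = q ≥ p.
The pumping lemma gives a decomposition w = xyz where |xy| ≤ p and |y| ≥ 1.
Then y = 0^k for some k with 1 ≤ k ≤ p.
Since 1 ≤ k ≤ p, |xz| = q-k. Pump with i = q+1: |xy^{q+1}z| = (q-k)+(q+1)k = q+qk = q(1+k), which is composite (both factors ≥ 2). So xy^{q+1}z = 0^{q(1+k)} ∉ L.
This contradicts the pumping lemma, so L is not regular.

0^{q(1+k)}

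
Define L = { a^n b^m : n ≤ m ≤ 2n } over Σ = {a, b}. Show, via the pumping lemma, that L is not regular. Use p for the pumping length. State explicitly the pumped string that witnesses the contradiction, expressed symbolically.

a^{p+k} b^p

Toward a contradiction, assume L is regular with pumping length p.
Take w = a^p b^p ∈ L (since p ≤ p ≤ 2p), with |w| = 2p ≥ p.
By the pumping lemma, w = xyz with |xy| ≤ p and |y| > 0.
Since the first p symbols of w are all a's and |xy| ≤ p, y lies entirely in the leading a-block: y = a^k for some k with 1 ≤ k ≤ p.
Pump with i = 2: xy^2z = a^{p+k} b^p. Now n = p+k > p = m, so the condition n ≤ m fails. Thus xy^2z ∉ L.
This contradicts the pumping lemma, so L is not regular.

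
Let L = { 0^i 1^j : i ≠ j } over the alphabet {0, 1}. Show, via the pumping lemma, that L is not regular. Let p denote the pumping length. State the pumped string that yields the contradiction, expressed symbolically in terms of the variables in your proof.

Assume L is regular; let p be its pumping constant.
Choose w = 0^p 1^{p+p!}. Since p ≠ p+p!, w ∈ L; and |w| ≥ p.
By the pumping lemma, w = xyz with |xy| ≤ p and y is nonempty.
Because |xy| ≤ p and w begins with p copies of 0, we have y = 0^k with 1 ≤ k ≤ p.
Since 1 ≤ k ≤ p, k divides p!; set t = 1 + p!/k. Then xy^t z has p + (p!/k)·k = p + p! copies of 0. Now the 0-count equals the 1-count, so i ≠ j fails. So xy^t z = 0^{p+p!} 1^{p+p!} ∉ L.
This is a contradiction; hence L is not regular.

0^{p+p!} 1^{p+p!}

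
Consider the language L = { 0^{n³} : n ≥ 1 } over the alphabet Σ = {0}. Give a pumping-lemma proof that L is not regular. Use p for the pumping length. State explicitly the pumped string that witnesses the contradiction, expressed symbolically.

Toward a contradiction, assume L is regular with pumping length p.
Take w = 0^{p³} ∈ L with |w| = p³ ≥ p.
The pumping lemma gives a decomposition w = xyz where |xy| ≤ p and |y| ≥ 1.
Then y = 0^k for some k with 1 ≤ k ≤ p.
Pump with i = 2: xy^2z = 0^{p³+k}. Since 1 ≤ k ≤ p, p³ < p³+k ≤ p³+p < p³+3p²+3p+1 = (p+1)³, so p³+k is not a perfect cube. So xy^2z ∉ L.
This is a contradiction; hence L is not regular.

0^{p³+k}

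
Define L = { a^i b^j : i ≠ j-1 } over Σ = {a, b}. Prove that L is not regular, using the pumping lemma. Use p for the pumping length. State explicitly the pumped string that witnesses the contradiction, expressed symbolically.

Suppose for contradiction that L is regular, and let p be the pumping length.
Choose w = a^p b^{p+p!+1}. Since p ≠ (p+p!+1)-1 = p+p!, w ∈ L; and |w| ≥ p.
The pumping lemma gives a decomposition w = xyz where |xy| ≤ p and y is nonempty.
Since the first p symbols of w are all a's and |xy| ≤ p, y lies entirely in the leading a-block: y = a^k for some k with 1 ≤ k ≤ p.
Since 1 ≤ k ≤ p, k divides p!; set t = 1 + p!/k. Then xy^t z has p + (p!/k)·k = p + p! copies of a. Now the a-count is p+p! and (b-count)-1 = (p+p!+1)-1 = p+p!, so i ≠ j-1 fails. So xy^t z = a^{p+p!} b^{p+p!+1} ∉ L.
This contradicts the pumping lemma, so L is not regular.

a^{p+p!} b^{p+p!+1}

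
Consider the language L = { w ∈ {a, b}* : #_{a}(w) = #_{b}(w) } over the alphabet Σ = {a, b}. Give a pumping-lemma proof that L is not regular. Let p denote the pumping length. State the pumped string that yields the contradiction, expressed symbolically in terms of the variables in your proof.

a^{p+k} b^p

Toward a contradiction, assume L is regular with pumping length p.
Choose w = a^p b^p ∈ L with |w| = 2p ≥ p.
Write w = xyz as guaranteed by the lemma, with |xy| ≤ p and y is nonempty.
Since the first p symbols of w are all a's and |xy| ≤ p, y lies entirely in the leading a-block: y = a^k for some k with 1 ≤ k ≤ p.
Pump with i = 2: xy^2z = a^{p+k} b^p has p+k occurrences of a but only p of b. Since k ≥ 1 the counts differ, so xy^2z ∉ L.
This contradicts the pumping lemma, so L is not regular.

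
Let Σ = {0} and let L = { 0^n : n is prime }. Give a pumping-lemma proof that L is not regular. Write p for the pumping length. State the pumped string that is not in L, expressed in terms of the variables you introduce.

Assume L is regular. Let p be the pumping length given by the pumping lemma.
Let q be a prime with q ≥ p+2 (infinitely many primes exist), and take w = 0^q ∈ L with |w| = q ≥ p.
Write w = xyz as guaranteed by the lemma, with |xy| ≤ p and |y| > 0.
Then y = 0^k for some k with 1 ≤ k ≤ p.
Since 1 ≤ k ≤ p, |xz| = q-k. Pump with i = q+1: |xy^{q+1}z| = (q-k)+(q+1)k = q+qk = q(1+k), which is composite (both factors ≥ 2). So xy^{q+1}z = 0^{q(1+k)} ∉ L.
This contradicts the pumping lemma, so L is not regular.

0^{q(1+k)}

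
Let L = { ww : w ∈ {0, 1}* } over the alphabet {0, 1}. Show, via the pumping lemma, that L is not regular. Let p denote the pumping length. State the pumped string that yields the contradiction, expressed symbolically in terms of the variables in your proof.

Assume L is regular. Let p be the pumping length given by the pumping lemma.
Take w = 0^p 1^p 0^p 1^p = uu where u = 0^p1^p; then w ∈ L and |w| = 4p ≥ p.
By the pumping lemma, w = xyz with |xy| ≤ p and y is nonempty.
The first p characters of w are 0's, so xy (and hence y) consists only of 0's. Write y = 0^k, 1 ≤ k ≤ p.
Pump with i = 2: xy^2z = 0^{p+k} 1^p 0^p 1^p, of length 4p+k. Suppose this equals vv. The string starts with 0 and ends with 1, so v does too; thus the boundary between the two copies of v is a 1→0 transition. There is exactly one such transition, at position 2p+k, so |v| = 2p+k and |vv| = 4p+2k ≠ 4p+k since k ≥ 1. So xy^2z ∉ L.
Contradiction. Therefore L is not regular.

0^{p+k} 1^p 0^p 1^p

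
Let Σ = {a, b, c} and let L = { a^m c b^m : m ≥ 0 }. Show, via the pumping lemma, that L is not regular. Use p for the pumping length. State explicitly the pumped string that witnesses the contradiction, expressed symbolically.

Assume L is regular. Let p be the pumping length given by the pumping lemma.
Take w = a^p c b^p ∈ L with |w| = 2p+1 ≥ p.
By the pumping lemma, w = xyz with |xy| ≤ p and y is nonempty.
The first p characters of w are a's, so xy (and hence y) consists only of a's. Write y = a^k, 1 ≤ k ≤ p.
Pump with i = 2: xy^2z = a^{p+k} c b^p, which would require p+k = p. But k ≥ 1, so xy^2z ∉ L.
This contradicts the pumping lemma, so L is not regular.

a^{p+k} c b^p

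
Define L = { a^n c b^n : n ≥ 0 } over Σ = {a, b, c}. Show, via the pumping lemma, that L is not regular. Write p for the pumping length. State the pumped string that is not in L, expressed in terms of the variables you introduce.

Toward a contradiction, assume L is regular with pumping length p.
Take w = a^p c b^p ∈ L with |w| = 2p+1 ≥ p.
Write w = xyz as guaranteed by the lemma, with |xy| ≤ p and |y| > 0.
The first p characters of w are a's, so xy (and hence y) consists only of a's. Write y = a^k, 1 ≤ k ≤ p.
Pump with i = 2: xy^2z = a^{p+k} c b^p, which would require p+k = p. But k ≥ 1, so xy^2z ∉ L.
Contradiction. Therefore L is not regular.

a^{p+k} c b^p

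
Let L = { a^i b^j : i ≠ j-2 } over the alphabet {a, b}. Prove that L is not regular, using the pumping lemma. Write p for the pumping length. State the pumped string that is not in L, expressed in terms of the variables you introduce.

a^{p+p!} b^{p+p!+2}

Assume L is regular. Let p be the pumping length given by the pumping lemma.
Choose w = a^p b^{p+p!+2}. Since p ≠ (p+p!+2)-2 = p+p!, w ∈ L; and |w| ≥ p.
By the pumping lemma, w = xyz with |xy| ≤ p and |y| ≥ 1.
Because |xy| ≤ p and w begins with p copies of a, we have y = a^k with 1 ≤ k ≤ p.
Since 1 ≤ k ≤ p, k divides p!; set t = 1 + p!/k. Then xy^t z has p + (p!/k)·k = p + p! copies of a. Now the a-count is p+p! and (b-count)-2 = (p+p!+2)-2 = p+p!, so i ≠ j-2 fails. So xy^t z = a^{p+p!} b^{p+p!+2} ∉ L.
This is a contradiction; hence L is not regular.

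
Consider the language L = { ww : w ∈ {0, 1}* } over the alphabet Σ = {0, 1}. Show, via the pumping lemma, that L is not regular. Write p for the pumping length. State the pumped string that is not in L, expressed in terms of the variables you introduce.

Suppose for contradiction that L is regular, and let p be the pumping length.
Take w = 0^p 1^p 0^p 1^p = uu where u = 0^p1^p; then w ∈ L and |w| = 4p ≥ p.
Write w = xyz as guaranteed by the lemma, with |xy| ≤ p and |y| ≥ 1.
Because |xy| ≤ p and w begins with p copies of 0, we have y = 0^k with 1 ≤ k ≤ p.
Pump with i = 2: xy^2z = 0^{p+k} 1^p 0^p 1^p, of length 4p+k. Suppose this equals vv. The string starts with 0 and ends with 1, so v does too; thus the boundary between the two copies of v is a 1→0 transition. There is exactly one such transition, at position 2p+k, so |v| = 2p+k and |vv| = 4p+2k ≠ 4p+k since k ≥ 1. So xy^2z ∉ L.
This is a contradiction; hence L is not regular.

0^{p+k} 1^p 0^p 1^p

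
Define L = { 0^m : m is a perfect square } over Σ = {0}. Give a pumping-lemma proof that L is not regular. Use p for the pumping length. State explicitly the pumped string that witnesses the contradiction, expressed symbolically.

Assume L is regular; let p be its pumping constant.
Take w = 0^{p²} ∈ L with |w| = p² ≥ p.
By the pumping lemma, w = xyz with |xy| ≤ p and y is nonempty.
Then y = 0^k for some k with 1 ≤ k ≤ p.
Pump with i = 2: xy^2z = 0^{p²+k}. Since 1 ≤ k ≤ p, p² < p²+k ≤ p²+p < (p+1)², so p²+k lies strictly between consecutive squares and is not a perfect square. So xy^2z ∉ L.
This is a contradiction; hence L is not regular.

0^{p²+k}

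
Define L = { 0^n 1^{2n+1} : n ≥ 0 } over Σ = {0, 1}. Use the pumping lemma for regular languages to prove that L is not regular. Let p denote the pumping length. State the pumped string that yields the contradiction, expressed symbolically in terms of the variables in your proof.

Assume L is regular; let p be its pumping constant.
Take w = 0^p 1^{2p+1}. Then w ∈ L and |w| = 3p+1 ≥ p.
The pumping lemma gives a decomposition w = xyz where |xy| ≤ p and |y| ≥ 1.
Because |xy| ≤ p and w begins with p copies of 0, we have y = 0^k with 1 ≤ k ≤ p.
Pump with i = 2: xy^2z = 0^{p+k} 1^{2p+1}. For this to lie in L we would need 2p+1 = 2(p+k)+1, which forces k = 0. But k ≥ 1, so xy^2z ∉ L.
This contradicts the pumping lemma, so L is not regular.

0^{p+k} 1^{2p+1}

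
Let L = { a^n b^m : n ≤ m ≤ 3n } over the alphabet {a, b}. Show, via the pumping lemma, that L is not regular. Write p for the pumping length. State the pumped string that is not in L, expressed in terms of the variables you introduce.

a^{p+k} b^p

Toward a contradiction, assume L is regular with pumping length p.
Take w = a^p b^p ∈ L (since p ≤ p ≤ 3p), with |w| = 2p ≥ p.
By the pumping lemma, w = xyz with |xy| ≤ p and |y| ≥ 1.
Because |xy| ≤ p and w begins with p copies of a, we have y = a^k with 1 ≤ k ≤ p.
Pump with i = 2: xy^2z = a^{p+k} b^p. Now n = p+k > p = m, so the condition n ≤ m fails. Thus xy^2z ∉ L.
This contradicts the pumping lemma, so L is not regular.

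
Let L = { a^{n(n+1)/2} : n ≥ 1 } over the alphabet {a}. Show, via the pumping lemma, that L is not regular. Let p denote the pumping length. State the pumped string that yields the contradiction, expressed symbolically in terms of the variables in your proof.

Toward a contradiction, assume L is regular with pumping length p.
Take w = a^{p(p+1)/2} ∈ L with |w| = p(p+1)/2 ≥ p.
By the pumping lemma, w = xyz with |xy| ≤ p and y is nonempty.
Then y = a^k for some k with 1 ≤ k ≤ p.
Pump with i = 2: xy^2z = a^{p(p+1)/2+k}. Since 1 ≤ k ≤ p, p(p+1)/2 < p(p+1)/2+k ≤ p(p+1)/2+p < (p+1)(p+2)/2, so p(p+1)/2+k is strictly between consecutive triangular numbers. So xy^2z ∉ L.
Contradiction. Therefore L is not regular.

a^{p(p+1)/2+k}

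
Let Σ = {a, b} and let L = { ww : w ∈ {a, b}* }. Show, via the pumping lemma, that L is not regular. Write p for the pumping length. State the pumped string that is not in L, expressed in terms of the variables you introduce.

Toward a contradiction, assume L is regular with pumping length p.
Take w = a^p b^p a^p b^p = uu where u = a^pb^p; then w ∈ L and |w| = 4p ≥ p.
Write w = xyz as guaranteed by the lemma, with |xy| ≤ p and |y| > 0.
The first p characters of w are a's, so xy (and hence y) consists only of a's. Write y = a^k, 1 ≤ k ≤ p.
Pump with i = 2: xy^2z = a^{p+k} b^p a^p b^p, of length 4p+k. Suppose this equals vv. The string starts with a and ends with b, so v does too; thus the boundary between the two copies of v is a b→a transition. There is exactly one such transition, at position 2p+k, so |v| = 2p+k and |vv| = 4p+2k ≠ 4p+k since k ≥ 1. So xy^2z ∉ L.
Contradiction. Therefore L is not regular.

a^{p+k} b^p a^p b^p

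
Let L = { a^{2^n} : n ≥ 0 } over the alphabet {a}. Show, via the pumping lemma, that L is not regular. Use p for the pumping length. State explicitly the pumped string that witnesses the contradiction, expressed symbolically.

a^{2^p+k}

Assume L is regular. Let p be the pumping length given by the pumping lemma.
Take w = a^{2^p} ∈ L with |w| = 2^p ≥ p.
Write w = xyz as guaranteed by the lemma, with |xy| ≤ p and y is nonempty.
Then y = a^k for some k with 1 ≤ k ≤ p.
Pump with i = 2: xy^2z = a^{2^p+k}. Since 1 ≤ k ≤ p < 2^p, we have 2^p < 2^p+k < 2^{p+1}, so 2^p+k is not a power of 2. So xy^2z ∉ L.
This is a contradiction; hence L is not regular.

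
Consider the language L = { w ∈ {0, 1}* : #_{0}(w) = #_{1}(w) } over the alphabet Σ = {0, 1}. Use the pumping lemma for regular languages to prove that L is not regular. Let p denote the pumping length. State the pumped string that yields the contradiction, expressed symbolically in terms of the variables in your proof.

Assume L is regular; let p be its pumping constant.
Choose w = 0^p 1^p ∈ L with |w| = 2p ≥ p.
Write w = xyz as guaranteed by the lemma, with |xy| ≤ p and |y| > 0.
Since the first p symbols of w are all 0's and |xy| ≤ p, y lies entirely in the leading 0-block: y = 0^k for some k with 1 ≤ k ≤ p.
Pump with i = 2: xy^2z = 0^{p+k} 1^p has p+k occurrences of 0 but only p of 1. Since k ≥ 1 the counts differ, so xy^2z ∉ L.
This is a contradiction; hence L is not regular.

0^{p+k} 1^p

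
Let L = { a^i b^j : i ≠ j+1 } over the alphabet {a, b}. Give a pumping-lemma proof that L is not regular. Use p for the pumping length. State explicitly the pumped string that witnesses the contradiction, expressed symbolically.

a^{p+p!} b^{p+p!-1}

Suppose for contradiction that L is regular, and let p be the pumping length.
Choose w = a^p b^{p+p!-1}. Since p ≠ (p+p!-1)+1 = p+p!, w ∈ L; and |w| ≥ p.
Write w = xyz as guaranteed by the lemma, with |xy| ≤ p and |y| ≥ 1.
The first p characters of w are a's, so xy (and hence y) consists only of a's. Write y = a^k, 1 ≤ k ≤ p.
Since 1 ≤ k ≤ p, k divides p!; set t = 1 + p!/k. Then xy^t z has p + (p!/k)·k = p + p! copies of a. Now the a-count is p+p! and (b-count)+1 = (p+p!-1)+1 = p+p!, so i ≠ j+1 fails. So xy^t z = a^{p+p!} b^{p+p!-1} ∉ L.
This is a contradiction; hence L is not regular.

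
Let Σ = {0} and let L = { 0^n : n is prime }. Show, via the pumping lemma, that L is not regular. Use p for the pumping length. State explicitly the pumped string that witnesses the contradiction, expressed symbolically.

Suppose for contradiction that L is regular, and let p be the pumping length.
Let q be a prime with q ≥ p+2 (infinitely many primes exist), and take w = 0^q ∈ L with |w| = q ≥ p.
By the pumping lemma, w = xyz with |xy| ≤ p and y is nonempty.
Then y = 0^k for some k with 1 ≤ k ≤ p.
Since 1 ≤ k ≤ p, |xz| = q-k. Pump with i = q+1: |xy^{q+1}z| = (q-k)+(q+1)k = q+qk = q(1+k), which is composite (both factors ≥ 2). So xy^{q+1}z = 0^{q(1+k)} ∉ L.
Contradiction. Therefore L is not regular.

0^{q(1+k)}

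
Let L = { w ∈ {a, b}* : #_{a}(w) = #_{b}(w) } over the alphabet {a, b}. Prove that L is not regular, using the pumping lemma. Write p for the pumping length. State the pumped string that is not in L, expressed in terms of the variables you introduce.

Assume L is regular; let p be its pumping constant.
Choose w = a^p b^p ∈ L with |w| = 2p ≥ p.
The pumping lemma gives a decomposition w = xyz where |xy| ≤ p and y is nonempty.
The first p characters of w are a's, so xy (and hence y) consists only of a's. Write y = a^k, 1 ≤ k ≤ p.
Pump with i = 2: xy^2z = a^{p+k} b^p has p+k occurrences of a but only p of b. Since k ≥ 1 the counts differ, so xy^2z ∉ L.
This is a contradiction; hence L is not regular.

a^{p+k} b^p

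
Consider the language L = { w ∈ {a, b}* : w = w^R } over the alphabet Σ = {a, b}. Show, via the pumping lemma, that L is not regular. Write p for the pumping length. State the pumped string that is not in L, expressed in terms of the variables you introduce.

Toward a contradiction, assume L is regular with pumping length p.
Take w = a^p b a^p, a palindrome of length 2p+1 ≥ p.
By the pumping lemma, w = xyz with |xy| ≤ p and y is nonempty.
Because |xy| ≤ p and w begins with p copies of a, we have y = a^k with 1 ≤ k ≤ p.
Pump with i = 2: xy^2z = a^{p+k} b a^p. Its reverse is a^p b a^{p+k}, which differs from xy^2z since k ≥ 1. So xy^2z is not a palindrome and xy^2z ∉ L.
Contradiction. Therefore L is not regular.

a^{p+k} b a^p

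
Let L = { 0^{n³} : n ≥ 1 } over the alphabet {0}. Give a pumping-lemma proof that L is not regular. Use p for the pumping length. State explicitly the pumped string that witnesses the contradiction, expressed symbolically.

Toward a contradiction, assume L is regular with pumping length p.
Take w = 0^{p³} ∈ L with |w| = p³ ≥ p.
Write w = xyz as guaranteed by the lemma, with |xy| ≤ p and y is nonempty.
Then y = 0^k for some k with 1 ≤ k ≤ p.
Pump with i = 2: xy^2z = 0^{p³+k}. Since 1 ≤ k ≤ p, p³ < p³+k ≤ p³+p < p³+3p²+3p+1 = (p+1)³, so p³+k is not a perfect cube. So xy^2z ∉ L.
This is a contradiction; hence L is not regular.

0^{p³+k}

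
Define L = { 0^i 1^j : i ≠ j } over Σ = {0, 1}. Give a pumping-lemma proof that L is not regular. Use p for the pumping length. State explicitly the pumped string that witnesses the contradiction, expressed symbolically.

0^{p+p!} 1^{p+p!}

Assume L is regular; let p be its pumping constant.
Choose w = 0^p 1^{p+p!}. Since p ≠ p+p!, w ∈ L; and |w| ≥ p.
Write w = xyz as guaranteed by the lemma, with |xy| ≤ p and y is nonempty.
Because |xy| ≤ p and w begins with p copies of 0, we have y = 0^k with 1 ≤ k ≤ p.
Since 1 ≤ k ≤ p, k divides p!; set t = 1 + p!/k. Then xy^t z has p + (p!/k)·k = p + p! copies of 0. Now the 0-count equals the 1-count, so i ≠ j fails. So xy^t z = 0^{p+p!} 1^{p+p!} ∉ L.
This is a contradiction; hence L is not regular.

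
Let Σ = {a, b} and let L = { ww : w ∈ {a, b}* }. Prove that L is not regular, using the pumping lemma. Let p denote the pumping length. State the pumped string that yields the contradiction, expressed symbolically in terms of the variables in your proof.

a^{p+k} b^p a^p b^p

Assume L is regular. Let p be the pumping length given by the pumping lemma.
Take w = a^p b^p a^p b^p = uu where u = a^pb^p; then w ∈ L and |w| = 4p ≥ p.
The pumping lemma gives a decomposition w = xyz where |xy| ≤ p and |y| > 0.
The first p characters of w are a's, so xy (and hence y) consists only of a's. Write y = a^k, 1 ≤ k ≤ p.
Pump with i = 2: xy^2z = a^{p+k} b^p a^p b^p, of length 4p+k. Suppose this equals vv. The string starts with a and ends with b, so v does too; thus the boundary between the two copies of v is a b→a transition. There is exactly one such transition, at position 2p+k, so |v| = 2p+k and |vv| = 4p+2k ≠ 4p+k since k ≥ 1. So xy^2z ∉ L.
This is a contradiction; hence L is not regular.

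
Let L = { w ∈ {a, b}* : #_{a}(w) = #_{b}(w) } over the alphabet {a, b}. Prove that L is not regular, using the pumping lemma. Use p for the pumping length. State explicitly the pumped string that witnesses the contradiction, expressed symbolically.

Suppose for contradiction that L is regular, and let p be the pumping length.
Choose w = a^p b^p ∈ L with |w| = 2p ≥ p.
The pumping lemma gives a decomposition w = xyz where |xy| ≤ p and |y| > 0.
Because |xy| ≤ p and w begins with p copies of a, we have y = a^k with 1 ≤ k ≤ p.
Pump with i = 2: xy^2z = a^{p+k} b^p has p+k occurrences of a but only p of b. Since k ≥ 1 the counts differ, so xy^2z ∉ L.
This is a contradiction; hence L is not regular.

a^{p+k} b^p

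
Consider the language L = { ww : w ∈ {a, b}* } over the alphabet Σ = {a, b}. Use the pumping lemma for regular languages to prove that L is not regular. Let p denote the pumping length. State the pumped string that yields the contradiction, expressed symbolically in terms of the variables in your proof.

a^{p+k} b^p a^p b^p

Assume L is regular; let p be its pumping constant.
Take w = a^p b^p a^p b^p = uu where u = a^pb^p; then w ∈ L and |w| = 4p ≥ p.
By the pumping lemma, w = xyz with |xy| ≤ p and y is nonempty.
The first p characters of w are a's, so xy (and hence y) consists only of a's. Write y = a^k, 1 ≤ k ≤ p.
Pump with i = 2: xy^2z = a^{p+k} b^p a^p b^p, of length 4p+k. Suppose this equals vv. The string starts with a and ends with b, so v does too; thus the boundary between the two copies of v is a b→a transition. There is exactly one such transition, at position 2p+k, so |v| = 2p+k and |vv| = 4p+2k ≠ 4p+k since k ≥ 1. So xy^2z ∉ L.
This is a contradiction; hence L is not regular.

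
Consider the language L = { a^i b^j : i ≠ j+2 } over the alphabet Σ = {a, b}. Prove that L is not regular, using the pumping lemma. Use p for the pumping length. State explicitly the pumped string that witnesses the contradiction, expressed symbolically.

a^{p+p!} b^{p+p!-2}

Toward a contradiction, assume L is regular with pumping length p.
Choose w = a^p b^{p+p!-2}. Since p ≠ (p+p!-2)+2 = p+p!, w ∈ L; and |w| ≥ p.
By the pumping lemma, w = xyz with |xy| ≤ p and y is nonempty.
Since the first p symbols of w are all a's and |xy| ≤ p, y lies entirely in the leading a-block: y = a^k for some k with 1 ≤ k ≤ p.
Since 1 ≤ k ≤ p, k divides p!; set t = 1 + p!/k. Then xy^t z has p + (p!/k)·k = p + p! copies of a. Now the a-count is p+p! and (b-count)+2 = (p+p!-2)+2 = p+p!, so i ≠ j+2 fails. So xy^t z = a^{p+p!} b^{p+p!-2} ∉ L.
Contradiction. Therefore L is not regular.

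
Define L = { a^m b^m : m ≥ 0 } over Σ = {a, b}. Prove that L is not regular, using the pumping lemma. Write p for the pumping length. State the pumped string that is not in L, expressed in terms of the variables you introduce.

a^{p+k} b^p

Toward a contradiction, assume L is regular with pumping length p.
Choose w = a^p b^p, which is in L with |w| = 2p ≥ p.
By the pumping lemma, w = xyz with |xy| ≤ p and |y| ≥ 1.
Because |xy| ≤ p and w begins with p copies of a, we have y = a^k with 1 ≤ k ≤ p.
Pump with i = 2: xy^2z = a^{p+k} b^p. For this to lie in L we would need p = p+k, which forces k = 0. But k ≥ 1, so xy^2z ∉ L.
This contradicts the pumping lemma, so L is not regular.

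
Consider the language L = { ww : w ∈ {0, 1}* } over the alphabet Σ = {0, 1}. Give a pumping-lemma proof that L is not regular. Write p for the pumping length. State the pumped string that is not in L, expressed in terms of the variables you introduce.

Toward a contradiction, assume L is regular with pumping length p.
Take w = 0^p 1^p 0^p 1^p = uu where u = 0^p1^p; then w ∈ L and |w| = 4p ≥ p.
Write w = xyz as guaranteed by the lemma, with |xy| ≤ p and y is nonempty.
Because |xy| ≤ p and w begins with p copies of 0, we have y = 0^k with 1 ≤ k ≤ p.
Pump with i = 2: xy^2z = 0^{p+k} 1^p 0^p 1^p, of length 4p+k. Suppose this equals vv. The string starts with 0 and ends with 1, so v does too; thus the boundary between the two copies of v is a 1→0 transition. There is exactly one such transition, at position 2p+k, so |v| = 2p+k and |vv| = 4p+2k ≠ 4p+k since k ≥ 1. So xy^2z ∉ L.
This is a contradiction; hence L is not regular.

0^{p+k} 1^p 0^p 1^p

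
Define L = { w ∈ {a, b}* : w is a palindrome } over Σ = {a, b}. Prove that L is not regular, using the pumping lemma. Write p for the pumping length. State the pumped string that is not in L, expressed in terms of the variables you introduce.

a^{p+k} b a^p

Assume L is regular; let p be its pumping constant.
Take w = a^p b a^p, a palindrome of length 2p+1 ≥ p.
Write w = xyz as guaranteed by the lemma, with |xy| ≤ p and |y| > 0.
Since the first p symbols of w are all a's and |xy| ≤ p, y lies entirely in the leading a-block: y = a^k for some k with 1 ≤ k ≤ p.
Pump with i = 2: xy^2z = a^{p+k} b a^p. Its reverse is a^p b a^{p+k}, which differs from xy^2z since k ≥ 1. So xy^2z is not a palindrome and xy^2z ∉ L.
This is a contradiction; hence L is not regular.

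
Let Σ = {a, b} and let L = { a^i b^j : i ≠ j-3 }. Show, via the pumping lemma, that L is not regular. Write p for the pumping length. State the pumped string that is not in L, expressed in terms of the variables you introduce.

a^{p+p!} b^{p+p!+3}

Assume L is regular; let p be its pumping constant.
Choose w = a^p b^{p+p!+3}. Since p ≠ (p+p!+3)-3 = p+p!, w ∈ L; and |w| ≥ p.
The pumping lemma gives a decomposition w = xyz where |xy| ≤ p and y is nonempty.
The first p characters of w are a's, so xy (and hence y) consists only of a's. Write y = a^k, 1 ≤ k ≤ p.
Since 1 ≤ k ≤ p, k divides p!; set t = 1 + p!/k. Then xy^t z has p + (p!/k)·k = p + p! copies of a. Now the a-count is p+p! and (b-count)-3 = (p+p!+3)-3 = p+p!, so i ≠ j-3 fails. So xy^t z = a^{p+p!} b^{p+p!+3} ∉ L.
This contradicts the pumping lemma, so L is not regular.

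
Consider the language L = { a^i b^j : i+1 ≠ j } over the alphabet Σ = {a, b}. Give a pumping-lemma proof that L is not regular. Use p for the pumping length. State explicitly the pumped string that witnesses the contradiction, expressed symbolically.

Assume L is regular. Let p be the pumping length given by the pumping lemma.
Choose w = a^p b^{p+p!+1}. Since p ≠ (p+p!+1)-1 = p+p!, w ∈ L; and |w| ≥ p.
Write w = xyz as guaranteed by the lemma, with |xy| ≤ p and |y| > 0.
Since the first p symbols of w are all a's and |xy| ≤ p, y lies entirely in the leading a-block: y = a^k for some k with 1 ≤ k ≤ p.
Since 1 ≤ k ≤ p, k divides p!; set t = 1 + p!/k. Then xy^t z has p + (p!/k)·k = p + p! copies of a. Now the a-count is p+p! and (b-count)-1 = (p+p!+1)-1 = p+p!, so i+1 ≠ j fails. So xy^t z = a^{p+p!} b^{p+p!+1} ∉ L.
This contradicts the pumping lemma, so L is not regular.

a^{p+p!} b^{p+p!+1}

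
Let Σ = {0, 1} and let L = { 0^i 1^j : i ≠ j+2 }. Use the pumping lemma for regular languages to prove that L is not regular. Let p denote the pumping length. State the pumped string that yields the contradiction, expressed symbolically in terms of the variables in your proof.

0^{p+p!} 1^{p+p!-2}

Assume L is regular; let p be its pumping constant.
Choose w = 0^p 1^{p+p!-2}. Since p ≠ (p+p!-2)+2 = p+p!, w ∈ L; and |w| ≥ p.
Write w = xyz as guaranteed by the lemma, with |xy| ≤ p and |y| ≥ 1.
Because |xy| ≤ p and w begins with p copies of 0, we have y = 0^k with 1 ≤ k ≤ p.
Since 1 ≤ k ≤ p, k divides p!; set t = 1 + p!/k. Then xy^t z has p + (p!/k)·k = p + p! copies of 0. Now the 0-count is p+p! and (1-count)+2 = (p+p!-2)+2 = p+p!, so i ≠ j+2 fails. So xy^t z = 0^{p+p!} 1^{p+p!-2} ∉ L.
This is a contradiction; hence L is not regular.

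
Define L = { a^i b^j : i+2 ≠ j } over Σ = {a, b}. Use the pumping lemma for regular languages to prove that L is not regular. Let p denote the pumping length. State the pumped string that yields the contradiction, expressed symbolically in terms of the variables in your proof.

a^{p+p!} b^{p+p!+2}

Suppose for contradiction that L is regular, and let p be the pumping length.
Choose w = a^p b^{p+p!+2}. Since p ≠ (p+p!+2)-2 = p+p!, w ∈ L; and |w| ≥ p.
The pumping lemma gives a decomposition w = xyz where |xy| ≤ p and y is nonempty.
Since the first p symbols of w are all a's and |xy| ≤ p, y lies entirely in the leading a-block: y = a^k for some k with 1 ≤ k ≤ p.
Since 1 ≤ k ≤ p, k divides p!; set t = 1 + p!/k. Then xy^t z has p + (p!/k)·k = p + p! copies of a. Now the a-count is p+p! and (b-count)-2 = (p+p!+2)-2 = p+p!, so i+2 ≠ j fails. So xy^t z = a^{p+p!} b^{p+p!+2} ∉ L.
This contradicts the pumping lemma, so L is not regular.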